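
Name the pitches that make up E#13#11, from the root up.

E# G## B# D# F## A## C##

E#13#11: dominant thirteenth sharp eleven on E#.
E# — root
G## — major 3rd
B# — perfect 5th
D# — minor 7th
F## — major 9th
A## — augmented 11th
C## — major 13th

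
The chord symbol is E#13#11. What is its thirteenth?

C##

Root of E#13#11 = E#. The 13th is a major 13th: E# up a major 13th → C##.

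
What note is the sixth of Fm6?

D

Root of Fm6 = F. The 6th is a major 6th: F up a major 6th → D.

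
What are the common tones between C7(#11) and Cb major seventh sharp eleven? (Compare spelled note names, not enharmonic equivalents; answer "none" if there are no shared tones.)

Bb

C7(#11): C E G Bb F#
Cb major seventh sharp eleven: Cb Eb Gb Bb F
Common to both → Bb.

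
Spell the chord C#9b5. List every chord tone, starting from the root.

C#  E#  G  B  D#

C#9b5: dominant ninth flat five on C#.
root → C#
3rd (major 3rd) → E#
5th (diminished 5th) → G
7th (minor 7th) → B
9th (major 9th) → D#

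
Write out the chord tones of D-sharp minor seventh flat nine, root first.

D# – F# – A# – C# – E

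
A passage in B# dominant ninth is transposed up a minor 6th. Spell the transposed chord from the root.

G-sharp – B-sharp – D-sharp – F-sharp – A-sharp

B-sharp up a minor 6th → G-sharp. New chord: G-sharp dominant ninth.
G-sharp — root
B-sharp — major 3rd
D-sharp — perfect 5th
F-sharp — minor 7th
A-sharp — major 9th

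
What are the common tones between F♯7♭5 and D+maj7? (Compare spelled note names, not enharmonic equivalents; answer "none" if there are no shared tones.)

F♯7♭5: F# A# C E
D+maj7: D F# A# C#
Common to both → F#, A#.

F#, A#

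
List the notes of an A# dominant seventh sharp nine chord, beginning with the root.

A-sharp  C-double-sharp  E-sharp  G-sharp  B-double-sharp

A# dominant seventh sharp nine: dominant seventh sharp nine on A-sharp.
A-sharp — root
C-double-sharp — major 3rd
E-sharp — perfect 5th
G-sharp — minor 7th
B-double-sharp — augmented 9th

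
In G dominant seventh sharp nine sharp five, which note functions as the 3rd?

B

G dominant seventh sharp nine sharp five is built on G; its 3rd is a major 3rd above the root.
A third above G uses the letter B, and the major 3rd above G is B.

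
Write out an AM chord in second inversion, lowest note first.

In root position, AM is A–C#–E.
Second inversion puts the fifth (E) in the bass.

E  A  C#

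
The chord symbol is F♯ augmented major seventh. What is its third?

A-sharp

F♯ augmented major seventh is built on F-sharp; its 3rd is a major 3rd above the root.
A third above F uses the letter A, and the major 3rd above F-sharp is A-sharp.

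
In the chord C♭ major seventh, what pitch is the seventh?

B-flat

Root of C♭ major seventh = C-flat. The 7th is a major 7th: C-flat up a major 7th → B-flat.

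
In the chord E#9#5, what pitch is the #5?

B##

E#9#5 is built on E#; its 5th is an augmented 5th above the root.
A fifth above E uses the letter B, and the augmented 5th above E# is B##.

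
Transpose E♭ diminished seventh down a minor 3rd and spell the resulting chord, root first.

C  E-flat  G-flat  B-double-flat

A minor 3rd down from E-flat is C, so the new chord is C diminished seventh.
Root: C
Minor 3rd (3rd): E-flat
Diminished 5th (5th): G-flat
Diminished 7th (7th): B-double-flat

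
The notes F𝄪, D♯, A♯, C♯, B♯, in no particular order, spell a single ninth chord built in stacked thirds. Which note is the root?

B♯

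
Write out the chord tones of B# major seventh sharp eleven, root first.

B-sharp  D-double-sharp  F-double-sharp  A-double-sharp  E-double-sharp

B# major seventh sharp eleven is a major seventh sharp eleven built on B-sharp.
B-sharp — root
D-double-sharp — major 3rd
F-double-sharp — perfect 5th
A-double-sharp — major 7th
E-double-sharp — augmented 11th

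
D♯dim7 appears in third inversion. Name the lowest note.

C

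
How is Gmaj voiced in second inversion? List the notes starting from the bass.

Gmaj = G–B–D; second inversion → fifth (D) lowest.

D, G, B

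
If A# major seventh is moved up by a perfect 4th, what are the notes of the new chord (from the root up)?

Transposed root: A# → D# (perfect 4th up). So we spell D# major seventh:
- root: D#
- major 3rd: F##
- perfect 5th: A#
- major 7th: C##

D# F## A# C##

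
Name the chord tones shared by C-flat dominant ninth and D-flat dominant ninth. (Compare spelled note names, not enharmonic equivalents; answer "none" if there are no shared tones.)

C-flat – E-flat – D-flat

C-flat dominant ninth: C-flat E-flat G-flat B-double-flat D-flat
D-flat dominant ninth: D-flat F A-flat C-flat E-flat
Common to both → C-flat, E-flat, D-flat.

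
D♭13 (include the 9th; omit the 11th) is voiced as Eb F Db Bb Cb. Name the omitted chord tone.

D♭13 = Db, F, Ab, Cb, Eb, Bb. The voicing lacks the 5th (perfect 5th), Ab.

Ab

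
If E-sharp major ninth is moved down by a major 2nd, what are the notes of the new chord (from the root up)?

D-sharp  F-double-sharp  A-sharp  C-double-sharp  E-sharp

Transposed root: E-sharp → D-sharp (major 2nd down). So we spell D-sharp major ninth:
- root: D-sharp
- major 3rd: F-double-sharp
- perfect 5th: A-sharp
- major 7th: C-double-sharp
- major 9th: E-sharp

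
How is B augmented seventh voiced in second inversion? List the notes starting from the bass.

F-double-sharp A B D-sharp

In root position, B augmented seventh is B–D-sharp–F-double-sharp–A.
Second inversion puts the fifth (F-double-sharp) in the bass.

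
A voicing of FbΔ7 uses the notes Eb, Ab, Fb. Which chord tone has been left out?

The full FbΔ7 chord is Fb, Ab, Cb, Eb.
Comparing with the voicing, the perfect 5th (5th) — Cb — is absent.

Cb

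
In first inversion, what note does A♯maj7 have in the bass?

C##

A♯maj7 = A#–C##–E#–G##. First inversion → third in the bass = C##.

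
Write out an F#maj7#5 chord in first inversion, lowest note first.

A# – C## – E# – F#

In root position, F#maj7#5 is F#–A#–C##–E#.
First inversion puts the third (A#) in the bass.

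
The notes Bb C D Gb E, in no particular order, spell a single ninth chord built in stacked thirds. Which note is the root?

Arranged so that each adjacent pair is a third by letter name: C – E – Gb – Bb – D.
The bottom of that stack, C, is the root (this is C dominant ninth flat five).

C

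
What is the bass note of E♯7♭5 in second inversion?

B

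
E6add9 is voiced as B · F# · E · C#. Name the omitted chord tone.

G#

The full E6add9 chord is E, G#, B, C#, F#.
Comparing with the voicing, the major 3rd (3rd) — G# — is absent.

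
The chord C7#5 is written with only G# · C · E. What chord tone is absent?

C7#5 = C, E, G#, Bb. The voicing lacks the 7th (minor 7th), Bb.

Bb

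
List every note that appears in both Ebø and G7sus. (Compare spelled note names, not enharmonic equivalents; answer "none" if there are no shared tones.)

none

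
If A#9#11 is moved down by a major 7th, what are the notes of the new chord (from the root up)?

B – D# – F# – A – C# – E#

A major 7th down from A# is B, so the new chord is B dominant ninth sharp eleven.
- root: B
- major 3rd: D#
- perfect 5th: F#
- minor 7th: A
- major 9th: C#
- augmented 11th: E#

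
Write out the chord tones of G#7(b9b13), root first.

G♯, B♯, D♯, F♯, A, E

G#7(b9b13): dominant seventh flat nine flat thirteen on G♯.
G♯ — root
B♯ — major 3rd
D♯ — perfect 5th
F♯ — minor 7th
A — minor 9th
E — minor 13th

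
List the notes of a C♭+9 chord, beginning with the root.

Cb  Eb  G  Bbb  Db

C♭+9: dominant ninth sharp five on Cb.
Root: Cb
Major 3rd (3rd): Eb
Augmented 5th (5th): G
Minor 7th (7th): Bbb
Major 9th (9th): Db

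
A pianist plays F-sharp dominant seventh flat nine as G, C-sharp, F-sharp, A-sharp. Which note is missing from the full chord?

E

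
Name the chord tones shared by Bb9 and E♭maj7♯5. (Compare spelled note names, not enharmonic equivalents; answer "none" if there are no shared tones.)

D

Bb9 = Bb, D, F, Ab, C.
E♭maj7♯5 = Eb, G, B, D.
Shared: D.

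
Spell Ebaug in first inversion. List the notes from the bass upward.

G – B – Eb

Ebaug = Eb–G–B; first inversion → third (G) lowest.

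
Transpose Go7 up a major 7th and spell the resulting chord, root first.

Transposed root: G → F# (major 7th up). So we spell F# diminished seventh:
- root: F#
- minor 3rd: A
- diminished 5th: C
- diminished 7th: Eb

F#, A, C, Eb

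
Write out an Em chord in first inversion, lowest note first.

G, B, E

Em = E–G–B; first inversion → third (G) lowest.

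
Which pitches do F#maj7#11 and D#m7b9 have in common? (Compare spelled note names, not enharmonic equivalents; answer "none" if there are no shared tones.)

F#, A#, C#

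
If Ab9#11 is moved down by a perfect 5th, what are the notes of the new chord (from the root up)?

A perfect 5th down from Ab is Db, so the new chord is Db dominant ninth sharp eleven.
root → Db
3rd (major 3rd) → F
5th (perfect 5th) → Ab
7th (minor 7th) → Cb
9th (major 9th) → Eb
11th (augmented 11th) → G

Db  F  Ab  Cb  Eb  G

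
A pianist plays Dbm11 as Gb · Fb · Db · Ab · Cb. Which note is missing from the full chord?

Eb

Dbm11 = Db, Fb, Ab, Cb, Eb, Gb. The voicing lacks the 9th (major 9th), Eb.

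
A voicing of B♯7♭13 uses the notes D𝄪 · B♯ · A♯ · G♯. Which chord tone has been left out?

The full B♯7♭13 chord is B♯, D𝄪, F𝄪, A♯, G♯.
Comparing with the voicing, the perfect 5th (5th) — F𝄪 — is absent.

F𝄪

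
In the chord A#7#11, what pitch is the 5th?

Root of A#7#11 = A#. The 5th is a perfect 5th: A# up a perfect 5th → E#.

E#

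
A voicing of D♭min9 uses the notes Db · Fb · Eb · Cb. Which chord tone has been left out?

D♭min9 = Db, Fb, Ab, Cb, Eb. The voicing lacks the 5th (perfect 5th), Ab.

Ab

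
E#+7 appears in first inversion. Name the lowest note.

E#+7 in root position is E♯–G𝄪–B𝄪–D♯.
First inversion places the third in the bass, which is G𝄪.

G𝄪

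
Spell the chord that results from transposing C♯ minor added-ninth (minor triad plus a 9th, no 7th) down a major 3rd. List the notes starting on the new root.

A, C, E, B

C-sharp down a major 3rd → A. New chord: A minor added-ninth.
Root: A
Minor 3rd (3rd): C
Perfect 5th (5th): E
Major 9th (9th): B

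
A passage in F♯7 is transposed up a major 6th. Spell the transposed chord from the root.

D#  F##  A#  C#

F# up a major 6th → D#. New chord: D# dominant seventh.
D# — root
F## — major 3rd
A# — perfect 5th
C# — minor 7th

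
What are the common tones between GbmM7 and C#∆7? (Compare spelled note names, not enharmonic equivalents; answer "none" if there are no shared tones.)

none

GbmM7: Gb Bbb Db F
C#∆7: C# E# G# B#
Common to both → none.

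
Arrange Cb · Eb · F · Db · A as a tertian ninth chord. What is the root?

Arranged so that each adjacent pair is a third by letter name: Db – F – A – Cb – Eb.
The bottom of that stack, Db, is the root (this is Db dominant ninth sharp five).

Db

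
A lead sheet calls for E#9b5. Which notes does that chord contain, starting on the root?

E#9b5 is a dominant ninth flat five built on E♯.
E♯ — root
G𝄪 — major 3rd
B — diminished 5th
D♯ — minor 7th
F𝄪 — major 9th

E♯ – G𝄪 – B – D♯ – F𝄪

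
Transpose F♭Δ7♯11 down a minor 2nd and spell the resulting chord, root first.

Eb  G  Bb  D  A

Transposed root: Fb → Eb (minor 2nd down). So we spell Eb major seventh sharp eleven:
Root: Eb
Major 3rd (3rd): G
Perfect 5th (5th): Bb
Major 7th (7th): D
Augmented 11th (11th): A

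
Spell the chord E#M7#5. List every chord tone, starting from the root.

E♯ – G𝄪 – B𝄪 – D𝄪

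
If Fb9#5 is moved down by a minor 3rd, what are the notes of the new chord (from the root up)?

Db  F  A  Cb  Eb

Fb down a minor 3rd → Db. New chord: Db dominant ninth sharp five.
- root: Db
- major 3rd: F
- augmented 5th: A
- minor 7th: Cb
- major 9th: Eb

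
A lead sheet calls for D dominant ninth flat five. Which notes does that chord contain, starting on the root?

Root D, quality dominant ninth flat five:
D — root
F-sharp — major 3rd
A-flat — diminished 5th
C — minor 7th
E — major 9th

D  F-sharp  A-flat  C  E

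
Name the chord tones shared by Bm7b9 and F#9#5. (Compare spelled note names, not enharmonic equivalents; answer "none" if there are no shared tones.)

F♯

Bm7b9 = B, D, F♯, A, C.
F#9#5 = F♯, A♯, C𝄪, E, G♯.
Shared: F♯.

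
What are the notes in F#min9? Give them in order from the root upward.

F#, A, C#, E, G#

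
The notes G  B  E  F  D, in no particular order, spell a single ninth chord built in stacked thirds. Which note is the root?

E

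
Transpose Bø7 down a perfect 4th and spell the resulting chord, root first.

F#, A, C, E

Transposed root: B → F# (perfect 4th down). So we spell F# half-diminished seventh:
root → F#
3rd (minor 3rd) → A
5th (diminished 5th) → C
7th (minor 7th) → E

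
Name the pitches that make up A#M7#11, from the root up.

Root A♯, quality major seventh sharp eleven:
A♯ — root
C𝄪 — major 3rd
E♯ — perfect 5th
G𝄪 — major 7th
D𝄪 — augmented 11th

A♯ C𝄪 E♯ G𝄪 D𝄪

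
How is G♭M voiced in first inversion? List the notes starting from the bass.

In root position, G♭M is Gb–Bb–Db.
First inversion puts the third (Bb) in the bass.

Bb – Db – Gb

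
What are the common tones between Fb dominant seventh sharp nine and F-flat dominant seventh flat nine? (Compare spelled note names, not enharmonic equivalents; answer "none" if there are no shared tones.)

Fb dominant seventh sharp nine = F♭, A♭, C♭, E𝄫, G.
F-flat dominant seventh flat nine = F♭, A♭, C♭, E𝄫, G𝄫.
Shared: F♭, A♭, C♭, E𝄫.

F♭, A♭, C♭, E𝄫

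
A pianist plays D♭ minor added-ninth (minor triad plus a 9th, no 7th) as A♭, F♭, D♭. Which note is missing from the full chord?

The full D♭ minor added-ninth chord is D♭, F♭, A♭, E♭.
Comparing with the voicing, the major 9th (9th) — E♭ — is absent.

E♭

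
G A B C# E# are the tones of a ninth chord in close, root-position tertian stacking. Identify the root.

Stacking in thirds gives A – C# – E# – G – B, so A is the root — A dominant ninth sharp five.

A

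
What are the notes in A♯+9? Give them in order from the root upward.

A♯ – C𝄪 – E𝄪 – G♯ – B♯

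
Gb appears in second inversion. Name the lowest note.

Db

Gb = Gb–Bb–Db. Second inversion → fifth in the bass = Db.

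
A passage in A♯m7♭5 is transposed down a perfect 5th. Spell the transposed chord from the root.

D# – F# – A – C#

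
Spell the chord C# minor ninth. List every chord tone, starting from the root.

C#  E  G#  B  D#

Root C#, quality minor ninth:
root → C#
3rd (minor 3rd) → E
5th (perfect 5th) → G#
7th (minor 7th) → B
9th (major 9th) → D#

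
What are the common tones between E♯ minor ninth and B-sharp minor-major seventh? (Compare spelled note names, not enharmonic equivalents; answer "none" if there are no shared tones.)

B-sharp, D-sharp, F-double-sharp

E♯ minor ninth: E-sharp G-sharp B-sharp D-sharp F-double-sharp
B-sharp minor-major seventh: B-sharp D-sharp F-double-sharp A-double-sharp
Common to both → B-sharp, D-sharp, F-double-sharp.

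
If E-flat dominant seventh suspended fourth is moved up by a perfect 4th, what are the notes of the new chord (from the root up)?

A perfect 4th up from E♭ is A♭, so the new chord is A♭ dominant seventh suspended fourth.
A♭ — root
D♭ — perfect 4th
E♭ — perfect 5th
G♭ — minor 7th

A♭  D♭  E♭  G♭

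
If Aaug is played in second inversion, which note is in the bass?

E#

Aaug = A–C#–E#. Second inversion → fifth in the bass = E#.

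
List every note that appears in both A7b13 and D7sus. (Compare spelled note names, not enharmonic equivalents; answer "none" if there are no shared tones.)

A7b13: A C# E G F
D7sus: D G A C
Common to both → A, G.

A  G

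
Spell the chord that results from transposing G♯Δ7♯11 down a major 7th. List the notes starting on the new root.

A, C#, E, G#, D#

A major 7th down from G# is A, so the new chord is A major seventh sharp eleven.
- root: A
- major 3rd: C#
- perfect 5th: E
- major 7th: G#
- augmented 11th: D#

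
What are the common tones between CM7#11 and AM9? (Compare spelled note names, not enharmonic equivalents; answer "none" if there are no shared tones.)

E, B

CM7#11: C E G B F♯
AM9: A C♯ E G♯ B
Common to both → E, B.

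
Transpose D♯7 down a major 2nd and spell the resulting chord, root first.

D# down a major 2nd → C#. New chord: C# dominant seventh.
root → C#
3rd (major 3rd) → E#
5th (perfect 5th) → G#
7th (minor 7th) → B

C#  E#  G#  B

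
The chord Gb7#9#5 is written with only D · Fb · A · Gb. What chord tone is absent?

The full Gb7#9#5 chord is Gb, Bb, D, Fb, A.
Comparing with the voicing, the major 3rd (3rd) — Bb — is absent.

Bb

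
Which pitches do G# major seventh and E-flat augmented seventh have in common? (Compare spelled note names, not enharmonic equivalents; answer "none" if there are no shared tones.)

G# major seventh: G-sharp B-sharp D-sharp F-double-sharp
E-flat augmented seventh: E-flat G B D-flat
Common to both → none.

none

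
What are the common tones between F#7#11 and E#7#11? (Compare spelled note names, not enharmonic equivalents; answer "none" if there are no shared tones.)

F#7#11 = F#, A#, C#, E, B#.
E#7#11 = E#, G##, B#, D#, A##.
Shared: B#.

B#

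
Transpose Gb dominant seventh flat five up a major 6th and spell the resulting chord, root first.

Eb, G, Bbb, Db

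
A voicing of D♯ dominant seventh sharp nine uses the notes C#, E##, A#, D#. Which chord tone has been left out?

F##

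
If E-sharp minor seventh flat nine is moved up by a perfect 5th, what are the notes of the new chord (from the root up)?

B# – D# – F## – A# – C#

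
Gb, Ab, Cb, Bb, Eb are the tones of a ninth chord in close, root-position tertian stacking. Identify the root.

Stacking in thirds gives Ab – Cb – Eb – Gb – Bb, so Ab is the root — Ab minor ninth.

Ab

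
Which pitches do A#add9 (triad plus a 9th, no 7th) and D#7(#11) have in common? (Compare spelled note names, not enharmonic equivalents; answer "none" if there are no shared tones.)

A#

A#add9: A# C## E# B#
D#7(#11): D# F## A# C# G##
Common to both → A#.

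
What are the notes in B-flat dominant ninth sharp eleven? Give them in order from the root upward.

B-flat  D  F  A-flat  C  E

B-flat dominant ninth sharp eleven is a dominant ninth sharp eleven built on B-flat.
Root: B-flat
Major 3rd (3rd): D
Perfect 5th (5th): F
Minor 7th (7th): A-flat
Major 9th (9th): C
Augmented 11th (11th): E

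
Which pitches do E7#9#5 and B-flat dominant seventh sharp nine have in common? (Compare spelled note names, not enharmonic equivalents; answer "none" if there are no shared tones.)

E7#9#5 = E, G♯, B♯, D, F𝄪.
B-flat dominant seventh sharp nine = B♭, D, F, A♭, C♯.
Shared: D.

D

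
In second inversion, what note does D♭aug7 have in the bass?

A

D♭aug7 = D♭–F–A–C♭. Second inversion → fifth in the bass = A.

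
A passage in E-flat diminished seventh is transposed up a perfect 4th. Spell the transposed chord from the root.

A perfect 4th up from Eb is Ab, so the new chord is Ab diminished seventh.
root → Ab
3rd (minor 3rd) → Cb
5th (diminished 5th) → Ebb
7th (diminished 7th) → Gbb

Ab, Cb, Ebb, Gbb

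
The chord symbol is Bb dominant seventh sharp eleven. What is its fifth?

Root of Bb dominant seventh sharp eleven = Bb. The 5th is a perfect 5th: Bb up a perfect 5th → F.

F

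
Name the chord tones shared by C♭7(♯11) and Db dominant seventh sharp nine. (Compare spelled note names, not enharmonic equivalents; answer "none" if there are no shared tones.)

Cb, F

C♭7(♯11) = Cb, Eb, Gb, Bbb, F.
Db dominant seventh sharp nine = Db, F, Ab, Cb, E.
Shared: Cb, F.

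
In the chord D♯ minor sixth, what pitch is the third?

D♯ minor sixth is built on D-sharp; its 3rd is a minor 3rd above the root.
A third above D uses the letter F, and the minor 3rd above D-sharp is F-sharp.

F-sharp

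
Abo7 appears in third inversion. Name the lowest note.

Abo7 = A♭–C♭–E𝄫–G𝄫. Third inversion → seventh in the bass = G𝄫.

G𝄫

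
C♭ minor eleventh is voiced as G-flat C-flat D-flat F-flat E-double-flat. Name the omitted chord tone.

C♭ minor eleventh = C-flat, E-double-flat, G-flat, B-double-flat, D-flat, F-flat. The voicing lacks the 7th (minor 7th), B-double-flat.

B-double-flat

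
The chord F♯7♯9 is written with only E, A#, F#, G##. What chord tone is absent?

C#

The full F♯7♯9 chord is F#, A#, C#, E, G##.
Comparing with the voicing, the perfect 5th (5th) — C# — is absent.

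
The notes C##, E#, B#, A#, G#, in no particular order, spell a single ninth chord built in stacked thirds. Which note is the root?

Stacking in thirds gives A# – C## – E# – G# – B#, so A# is the root — A# dominant ninth.

A#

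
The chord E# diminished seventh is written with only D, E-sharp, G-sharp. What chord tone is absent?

E# diminished seventh = E-sharp, G-sharp, B, D. The voicing lacks the 5th (diminished 5th), B.

B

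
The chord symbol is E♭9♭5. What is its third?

G

Root of E♭9♭5 = Eb. The 3rd is a major 3rd: Eb up a major 3rd → G.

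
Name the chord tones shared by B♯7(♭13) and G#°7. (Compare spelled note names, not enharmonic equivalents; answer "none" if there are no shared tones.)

B♯7(♭13) = B#, D##, F##, A#, G#.
G#°7 = G#, B, D, F.
Shared: G#.

G#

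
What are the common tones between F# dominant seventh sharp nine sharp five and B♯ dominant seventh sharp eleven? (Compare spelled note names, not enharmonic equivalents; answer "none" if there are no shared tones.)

A-sharp

F# dominant seventh sharp nine sharp five = F-sharp, A-sharp, C-double-sharp, E, G-double-sharp.
B♯ dominant seventh sharp eleven = B-sharp, D-double-sharp, F-double-sharp, A-sharp, E-double-sharp.
Shared: A-sharp.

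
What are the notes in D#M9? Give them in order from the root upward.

D#, F##, A#, C##, E#

D#M9: major ninth on D#.
Root: D#
Major 3rd (3rd): F##
Perfect 5th (5th): A#
Major 7th (7th): C##
Major 9th (9th): E#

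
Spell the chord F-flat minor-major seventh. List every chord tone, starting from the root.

F-flat minor-major seventh is a minor-major seventh built on Fb.
Fb — root
Abb — minor 3rd
Cb — perfect 5th
Eb — major 7th

Fb  Abb  Cb  Eb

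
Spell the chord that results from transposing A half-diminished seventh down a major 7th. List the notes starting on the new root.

A major 7th down from A is B-flat, so the new chord is B-flat half-diminished seventh.
- root: B-flat
- minor 3rd: D-flat
- diminished 5th: F-flat
- minor 7th: A-flat

B-flat  D-flat  F-flat  A-flat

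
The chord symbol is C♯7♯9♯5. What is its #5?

C♯7♯9♯5 is built on C#; its 5th is an augmented 5th above the root.
A fifth above C uses the letter G, and the augmented 5th above C# is G##.

G##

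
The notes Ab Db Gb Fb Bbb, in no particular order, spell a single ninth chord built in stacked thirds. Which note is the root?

Arranged so that each adjacent pair is a third by letter name: Gb – Bbb – Db – Fb – Ab.
The bottom of that stack, Gb, is the root (this is Gb minor ninth).

Gb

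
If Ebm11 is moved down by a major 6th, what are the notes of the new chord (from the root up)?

A major 6th down from E♭ is G♭, so the new chord is G♭ minor eleventh.
root → G♭
3rd (minor 3rd) → B𝄫
5th (perfect 5th) → D♭
7th (minor 7th) → F♭
9th (major 9th) → A♭
11th (perfect 11th) → C♭

G♭  B𝄫  D♭  F♭  A♭  C♭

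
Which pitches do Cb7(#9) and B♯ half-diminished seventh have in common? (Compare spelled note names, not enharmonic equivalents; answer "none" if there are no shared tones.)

none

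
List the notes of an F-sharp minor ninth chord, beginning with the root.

F♯, A, C♯, E, G♯

F-sharp minor ninth: minor ninth on F♯.
root → F♯
3rd (minor 3rd) → A
5th (perfect 5th) → C♯
7th (minor 7th) → E
9th (major 9th) → G♯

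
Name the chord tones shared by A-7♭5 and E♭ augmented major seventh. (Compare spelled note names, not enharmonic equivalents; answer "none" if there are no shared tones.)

Eb, G

A-7♭5 = A, C, Eb, G.
E♭ augmented major seventh = Eb, G, B, D.
Shared: Eb, G.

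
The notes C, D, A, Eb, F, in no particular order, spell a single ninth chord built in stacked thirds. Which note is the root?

Arranged so that each adjacent pair is a third by letter name: D – F – A – C – Eb.
The bottom of that stack, D, is the root (this is D minor seventh flat nine).

D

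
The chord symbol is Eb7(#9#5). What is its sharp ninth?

F♯

Root of Eb7(#9#5) = E♭. The 9th is an augmented 9th: E♭ up an augmented 9th → F♯.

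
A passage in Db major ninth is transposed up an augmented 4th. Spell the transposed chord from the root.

G  B  D  F-sharp  A

Transposed root: D-flat → G (augmented 4th up). So we spell G major ninth:
Root: G
Major 3rd (3rd): B
Perfect 5th (5th): D
Major 7th (7th): F-sharp
Major 9th (9th): A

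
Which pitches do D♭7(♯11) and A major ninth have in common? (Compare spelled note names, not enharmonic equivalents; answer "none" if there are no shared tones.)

none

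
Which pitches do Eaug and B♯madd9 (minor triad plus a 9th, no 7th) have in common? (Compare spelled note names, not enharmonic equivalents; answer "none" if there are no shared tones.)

B#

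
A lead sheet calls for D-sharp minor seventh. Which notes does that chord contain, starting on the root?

D-sharp minor seventh is a minor seventh built on D-sharp.
Root: D-sharp
Minor 3rd (3rd): F-sharp
Perfect 5th (5th): A-sharp
Minor 7th (7th): C-sharp

D-sharp F-sharp A-sharp C-sharp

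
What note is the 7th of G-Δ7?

F#

G-Δ7 is built on G; its 7th is a major 7th above the root.
A seventh above G uses the letter F, and the major 7th above G is F#.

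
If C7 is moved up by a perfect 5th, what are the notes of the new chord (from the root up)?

G – B – D – F

A perfect 5th up from C is G, so the new chord is G dominant seventh.
G — root
B — major 3rd
D — perfect 5th
F — minor 7th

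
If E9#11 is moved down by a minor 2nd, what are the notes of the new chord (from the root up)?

E down a minor 2nd → D#. New chord: D# dominant ninth sharp eleven.
- root: D#
- major 3rd: F##
- perfect 5th: A#
- minor 7th: C#
- major 9th: E#
- augmented 11th: G##

D# – F## – A# – C# – E# – G##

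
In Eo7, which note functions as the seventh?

Eo7 is built on E; its 7th is a diminished 7th above the root.
A seventh above E uses the letter D, and the diminished 7th above E is Db.

Db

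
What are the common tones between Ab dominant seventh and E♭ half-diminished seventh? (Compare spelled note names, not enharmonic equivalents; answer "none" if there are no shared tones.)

Ab dominant seventh: A-flat C E-flat G-flat
E♭ half-diminished seventh: E-flat G-flat B-double-flat D-flat
Common to both → E-flat, G-flat.

E-flat G-flat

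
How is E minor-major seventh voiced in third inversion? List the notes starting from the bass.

E minor-major seventh = E–G–B–D-sharp; third inversion → seventh (D-sharp) lowest.

D-sharp, E, G, B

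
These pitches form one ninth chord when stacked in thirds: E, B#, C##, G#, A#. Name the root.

Arranged so that each adjacent pair is a third by letter name: A# – C## – E – G# – B#.
The bottom of that stack, A#, is the root (this is A# dominant ninth flat five).

A#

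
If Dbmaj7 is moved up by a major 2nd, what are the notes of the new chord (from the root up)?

A major 2nd up from Db is Eb, so the new chord is Eb major seventh.
root → Eb
3rd (major 3rd) → G
5th (perfect 5th) → Bb
7th (major 7th) → D

Eb  G  Bb  D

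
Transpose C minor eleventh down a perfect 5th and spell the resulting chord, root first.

C down a perfect 5th → F. New chord: F minor eleventh.
Root: F
Minor 3rd (3rd): Ab
Perfect 5th (5th): C
Minor 7th (7th): Eb
Major 9th (9th): G
Perfect 11th (11th): Bb

F, Ab, C, Eb, G, Bb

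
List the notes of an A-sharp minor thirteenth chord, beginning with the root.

A# – C# – E# – G# – B# – D# – F##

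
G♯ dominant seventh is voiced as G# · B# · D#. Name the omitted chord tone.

F#

G♯ dominant seventh = G#, B#, D#, F#. The voicing lacks the 7th (minor 7th), F#.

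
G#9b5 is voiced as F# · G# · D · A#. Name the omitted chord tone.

B#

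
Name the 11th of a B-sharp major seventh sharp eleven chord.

B-sharp major seventh sharp eleven is built on B-sharp; its 11th is an augmented 11th above the root.
A fourth above B uses the letter E, and the augmented 11th above B-sharp is E-double-sharp.

E-double-sharp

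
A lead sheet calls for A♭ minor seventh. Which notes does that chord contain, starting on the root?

Ab Cb Eb Gb

Root Ab, quality minor seventh:
root → Ab
3rd (minor 3rd) → Cb
5th (perfect 5th) → Eb
7th (minor 7th) → Gb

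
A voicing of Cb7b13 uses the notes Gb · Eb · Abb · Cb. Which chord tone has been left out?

The full Cb7b13 chord is Cb, Eb, Gb, Bbb, Abb.
Comparing with the voicing, the minor 7th (7th) — Bbb — is absent.

Bbb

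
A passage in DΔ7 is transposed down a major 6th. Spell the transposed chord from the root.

Transposed root: D → F (major 6th down). So we spell F major seventh:
Root: F
Major 3rd (3rd): A
Perfect 5th (5th): C
Major 7th (7th): E

F – A – C – E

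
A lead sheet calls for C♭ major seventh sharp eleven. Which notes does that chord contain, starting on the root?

Root C♭, quality major seventh sharp eleven:
C♭ — root
E♭ — major 3rd
G♭ — perfect 5th
B♭ — major 7th
F — augmented 11th

C♭, E♭, G♭, B♭, F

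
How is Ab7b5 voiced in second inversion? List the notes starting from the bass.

Ebb Gb Ab C

In root position, Ab7b5 is Ab–C–Ebb–Gb.
Second inversion puts the fifth (Ebb) in the bass.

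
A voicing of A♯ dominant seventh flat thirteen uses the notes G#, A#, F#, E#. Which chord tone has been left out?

C##

A♯ dominant seventh flat thirteen = A#, C##, E#, G#, F#. The voicing lacks the 3rd (major 3rd), C##.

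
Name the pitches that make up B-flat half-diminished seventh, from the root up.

B-flat  D-flat  F-flat  A-flat

B-flat half-diminished seventh: half-diminished seventh on B-flat.
B-flat — root
D-flat — minor 3rd
F-flat — diminished 5th
A-flat — minor 7th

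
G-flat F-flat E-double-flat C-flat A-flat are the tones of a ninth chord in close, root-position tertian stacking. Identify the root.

Stacking in thirds gives F-flat – A-flat – C-flat – E-double-flat – G-flat, so F-flat is the root — F-flat dominant ninth.

F-flat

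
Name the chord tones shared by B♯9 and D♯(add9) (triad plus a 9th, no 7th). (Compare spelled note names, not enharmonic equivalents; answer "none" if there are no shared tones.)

F## A#

B♯9: B# D## F## A# C##
D♯(add9): D# F## A# E#
Common to both → F##, A#.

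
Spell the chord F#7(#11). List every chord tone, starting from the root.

F#7(#11): dominant seventh sharp eleven on F#.
Root: F#
Major 3rd (3rd): A#
Perfect 5th (5th): C#
Minor 7th (7th): E
Augmented 11th (11th): B#

F#, A#, C#, E, B#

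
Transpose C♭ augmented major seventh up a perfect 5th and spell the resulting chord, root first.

Transposed root: Cb → Gb (perfect 5th up). So we spell Gb augmented major seventh:
Gb — root
Bb — major 3rd
D — augmented 5th
F — major 7th

Gb – Bb – D – F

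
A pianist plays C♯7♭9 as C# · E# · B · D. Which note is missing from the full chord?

G#

The full C♯7♭9 chord is C#, E#, G#, B, D.
Comparing with the voicing, the perfect 5th (5th) — G# — is absent.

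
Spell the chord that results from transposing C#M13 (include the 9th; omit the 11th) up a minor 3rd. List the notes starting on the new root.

C# up a minor 3rd → E. New chord: E major thirteenth.
- root: E
- major 3rd: G#
- perfect 5th: B
- major 7th: D#
- major 9th: F#
- major 13th: C#

E – G# – B – D# – F# – C#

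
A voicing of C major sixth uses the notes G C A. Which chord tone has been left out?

E

C major sixth = C, E, G, A. The voicing lacks the 3rd (major 3rd), E.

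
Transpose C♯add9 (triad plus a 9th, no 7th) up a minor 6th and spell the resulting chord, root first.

A  C#  E  B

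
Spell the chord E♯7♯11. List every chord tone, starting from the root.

E♯ – G𝄪 – B♯ – D♯ – A𝄪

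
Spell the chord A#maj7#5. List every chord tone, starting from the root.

Root A♯, quality augmented major seventh:
Root: A♯
Major 3rd (3rd): C𝄪
Augmented 5th (5th): E𝄪
Major 7th (7th): G𝄪

A♯, C𝄪, E𝄪, G𝄪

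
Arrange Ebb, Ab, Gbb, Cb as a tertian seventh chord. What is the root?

Ab

Stacking in thirds gives Ab – Cb – Ebb – Gbb, so Ab is the root — Ab diminished seventh.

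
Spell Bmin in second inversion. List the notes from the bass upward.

Bmin = B–D–F#; second inversion → fifth (F#) lowest.

F# – B – D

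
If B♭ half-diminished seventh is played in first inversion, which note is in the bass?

D-flat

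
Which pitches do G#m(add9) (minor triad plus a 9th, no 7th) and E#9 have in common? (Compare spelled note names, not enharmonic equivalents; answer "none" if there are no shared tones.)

D#

G#m(add9) = G#, B, D#, A#.
E#9 = E#, G##, B#, D#, F##.
Shared: D#.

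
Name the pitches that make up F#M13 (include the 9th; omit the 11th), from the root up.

F#M13: major thirteenth on F#.
root → F#
3rd (major 3rd) → A#
5th (perfect 5th) → C#
7th (major 7th) → E#
9th (major 9th) → G#
13th (major 13th) → D#

F# – A# – C# – E# – G# – D#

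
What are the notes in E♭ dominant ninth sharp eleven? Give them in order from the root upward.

E♭ – G – B♭ – D♭ – F – A

E♭ dominant ninth sharp eleven is a dominant ninth sharp eleven built on E♭.
Root: E♭
Major 3rd (3rd): G
Perfect 5th (5th): B♭
Minor 7th (7th): D♭
Major 9th (9th): F
Augmented 11th (11th): A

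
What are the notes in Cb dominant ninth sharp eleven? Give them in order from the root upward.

C-flat – E-flat – G-flat – B-double-flat – D-flat – F

Cb dominant ninth sharp eleven is a dominant ninth sharp eleven built on C-flat.
Root: C-flat
Major 3rd (3rd): E-flat
Perfect 5th (5th): G-flat
Minor 7th (7th): B-double-flat
Major 9th (9th): D-flat
Augmented 11th (11th): F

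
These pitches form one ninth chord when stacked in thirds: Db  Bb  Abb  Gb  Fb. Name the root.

Stacking in thirds gives Gb – Bb – Db – Fb – Abb, so Gb is the root — Gb dominant seventh flat nine.

Gb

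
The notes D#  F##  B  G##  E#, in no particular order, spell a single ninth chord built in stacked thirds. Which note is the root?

Stacking in thirds gives E# – G## – B – D# – F##, so E# is the root — E# dominant ninth flat five.

E#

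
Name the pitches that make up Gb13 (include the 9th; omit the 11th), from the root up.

Gb  Bb  Db  Fb  Ab  Eb

Gb13: dominant thirteenth on Gb.
Gb — root
Bb — major 3rd
Db — perfect 5th
Fb — minor 7th
Ab — major 9th
Eb — major 13th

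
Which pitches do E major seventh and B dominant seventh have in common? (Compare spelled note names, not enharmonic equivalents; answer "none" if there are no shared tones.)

E major seventh: E G-sharp B D-sharp
B dominant seventh: B D-sharp F-sharp A
Common to both → B, D-sharp.

B D-sharp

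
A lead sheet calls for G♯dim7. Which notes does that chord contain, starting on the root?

G♯dim7 is a diminished seventh built on G♯.
G♯ — root
B — minor 3rd
D — diminished 5th
F — diminished 7th

G♯  B  D  F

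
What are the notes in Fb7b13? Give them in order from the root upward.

F♭, A♭, C♭, E𝄫, D𝄫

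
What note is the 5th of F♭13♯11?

C♭

F♭13♯11 is built on F♭; its 5th is a perfect 5th above the root.
A fifth above F uses the letter C, and the perfect 5th above F♭ is C♭.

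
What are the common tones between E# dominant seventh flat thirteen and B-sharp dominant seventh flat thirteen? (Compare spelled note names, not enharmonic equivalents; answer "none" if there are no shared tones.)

B#

E# dominant seventh flat thirteen: E# G## B# D# C#
B-sharp dominant seventh flat thirteen: B# D## F## A# G#
Common to both → B#.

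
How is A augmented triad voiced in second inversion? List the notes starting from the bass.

E-sharp – A – C-sharp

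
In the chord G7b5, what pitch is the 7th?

F

G7b5 is built on G; its 7th is a minor 7th above the root.
A seventh above G uses the letter F, and the minor 7th above G is F.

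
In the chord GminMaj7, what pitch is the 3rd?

Bb

Root of GminMaj7 = G. The 3rd is a minor 3rd: G up a minor 3rd → Bb.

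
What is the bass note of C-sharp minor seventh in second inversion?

C-sharp minor seventh = C♯–E–G♯–B. Second inversion → fifth in the bass = G♯.

G♯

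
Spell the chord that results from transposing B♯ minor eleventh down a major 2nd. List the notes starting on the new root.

A-sharp  C-sharp  E-sharp  G-sharp  B-sharp  D-sharp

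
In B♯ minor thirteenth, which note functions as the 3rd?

D-sharp

B♯ minor thirteenth is built on B-sharp; its 3rd is a minor 3rd above the root.
A third above B uses the letter D, and the minor 3rd above B-sharp is D-sharp.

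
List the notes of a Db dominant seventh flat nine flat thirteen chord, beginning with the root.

D-flat – F – A-flat – C-flat – E-double-flat – B-double-flat

Db dominant seventh flat nine flat thirteen: dominant seventh flat nine flat thirteen on D-flat.
Root: D-flat
Major 3rd (3rd): F
Perfect 5th (5th): A-flat
Minor 7th (7th): C-flat
Minor 9th (9th): E-double-flat
Minor 13th (13th): B-double-flat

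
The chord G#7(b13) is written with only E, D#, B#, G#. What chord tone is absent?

F#

G#7(b13) = G#, B#, D#, F#, E. The voicing lacks the 7th (minor 7th), F#.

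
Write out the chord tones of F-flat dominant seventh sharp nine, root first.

Fb – Ab – Cb – Ebb – G

Root Fb, quality dominant seventh sharp nine:
Root: Fb
Major 3rd (3rd): Ab
Perfect 5th (5th): Cb
Minor 7th (7th): Ebb
Augmented 9th (9th): G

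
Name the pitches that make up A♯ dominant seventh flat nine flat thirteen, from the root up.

A♯ dominant seventh flat nine flat thirteen is a dominant seventh flat nine flat thirteen built on A#.
root → A#
3rd (major 3rd) → C##
5th (perfect 5th) → E#
7th (minor 7th) → G#
9th (minor 9th) → B
13th (minor 13th) → F#

A#, C##, E#, G#, B, F#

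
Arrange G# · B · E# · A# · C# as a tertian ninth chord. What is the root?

A#

Stacking in thirds gives A# – C# – E# – G# – B, so A# is the root — A# minor seventh flat nine.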